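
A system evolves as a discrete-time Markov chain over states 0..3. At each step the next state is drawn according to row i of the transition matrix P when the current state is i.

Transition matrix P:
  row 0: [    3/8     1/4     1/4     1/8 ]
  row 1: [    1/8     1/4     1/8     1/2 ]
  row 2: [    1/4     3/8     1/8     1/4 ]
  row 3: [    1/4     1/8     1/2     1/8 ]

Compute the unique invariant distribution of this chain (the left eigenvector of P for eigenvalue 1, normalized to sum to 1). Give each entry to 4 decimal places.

π = [0.2500, 0.2500, 0.2500, 0.2500]

Balance equations π_j = Σ_i π_i·P[i][j]:
  π_0 = 3/8·π_0 + 1/8·π_1 + 1/4·π_2 + 1/4·π_3
  π_1 = 1/4·π_0 + 1/4·π_1 + 3/8·π_2 + 1/8·π_3
  π_2 = 1/4·π_0 + 1/8·π_1 + 1/8·π_2 + 1/2·π_3
  normalize: π_0 + π_1 + π_2 + π_3 = 1
Solving the linear system gives exactly π = [1/4, 1/4, 1/4, 1/4].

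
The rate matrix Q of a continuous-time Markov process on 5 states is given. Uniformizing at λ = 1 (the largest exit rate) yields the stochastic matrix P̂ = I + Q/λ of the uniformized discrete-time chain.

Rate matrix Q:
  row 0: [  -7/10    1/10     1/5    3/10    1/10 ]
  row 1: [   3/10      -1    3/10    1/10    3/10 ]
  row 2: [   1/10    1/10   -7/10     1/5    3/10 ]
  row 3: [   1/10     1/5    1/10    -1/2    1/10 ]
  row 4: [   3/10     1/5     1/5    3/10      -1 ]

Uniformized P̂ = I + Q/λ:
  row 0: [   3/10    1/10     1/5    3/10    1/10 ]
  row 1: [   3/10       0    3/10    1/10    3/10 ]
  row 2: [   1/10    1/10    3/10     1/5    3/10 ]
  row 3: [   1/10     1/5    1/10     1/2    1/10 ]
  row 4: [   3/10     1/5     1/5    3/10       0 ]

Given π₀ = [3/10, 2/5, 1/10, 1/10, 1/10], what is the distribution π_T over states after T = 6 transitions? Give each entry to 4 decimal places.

t=0: π = [0.3000, 0.4000, 0.1000, 0.1000, 0.1000]
t=1: π = [0.2600, 0.0800, 0.2400, 0.2300, 0.1900]
t=2: π = [0.2060, 0.1340, 0.2090, 0.3060, 0.1450]
t=3: π = [0.1970, 0.1317, 0.2037, 0.3135, 0.1541]
t=4: π = [0.1966, 0.1336, 0.2022, 0.3160, 0.1517]
t=5: π = [0.1964, 0.1334, 0.2020, 0.3163, 0.1520]
t=6: π = [0.1964, 0.1335, 0.2019, 0.3164, 0.1519]

π = [0.1964, 0.1335, 0.2019, 0.3164, 0.1519]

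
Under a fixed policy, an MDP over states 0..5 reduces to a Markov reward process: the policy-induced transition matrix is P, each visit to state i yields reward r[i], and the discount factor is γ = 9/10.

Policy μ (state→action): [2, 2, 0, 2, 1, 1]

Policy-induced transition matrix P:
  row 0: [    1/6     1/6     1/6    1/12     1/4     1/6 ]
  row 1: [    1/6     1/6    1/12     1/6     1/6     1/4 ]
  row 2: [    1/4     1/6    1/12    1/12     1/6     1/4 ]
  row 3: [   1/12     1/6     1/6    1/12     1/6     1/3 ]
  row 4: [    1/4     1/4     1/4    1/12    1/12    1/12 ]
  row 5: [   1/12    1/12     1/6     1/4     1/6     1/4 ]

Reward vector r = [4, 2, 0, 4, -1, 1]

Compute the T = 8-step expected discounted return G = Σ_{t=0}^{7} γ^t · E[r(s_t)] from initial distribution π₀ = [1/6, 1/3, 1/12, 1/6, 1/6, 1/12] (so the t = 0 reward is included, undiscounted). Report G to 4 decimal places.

G = 9.2803

t=0: π = [0.1667, 0.3333, 0.0833, 0.1667, 0.1667, 0.0833], E[r] = 1.9167, γ^t·E[r] = 1.916667, running G = 1.916667
t=1: π = [0.1667, 0.1736, 0.1458, 0.1250, 0.1667, 0.2222], E[r] = 1.5694, γ^t·E[r] = 1.412500, running G = 3.329167
t=2: π = [0.1638, 0.1620, 0.1539, 0.1348, 0.1667, 0.2188], E[r] = 1.5706, γ^t·E[r] = 1.272188, running G = 4.601354
t=3: π = [0.1639, 0.1623, 0.1542, 0.1333, 0.1664, 0.2198], E[r] = 1.5669, γ^t·E[r] = 1.142262, running G = 5.743616
t=4: π = [0.1640, 0.1622, 0.1542, 0.1335, 0.1665, 0.2197], E[r] = 1.5675, γ^t·E[r] = 1.028450, running G = 6.772065
t=5: π = [0.1640, 0.1622, 0.1542, 0.1335, 0.1665, 0.2197], E[r] = 1.5674, γ^t·E[r] = 0.925534, running G = 7.697599
t=6: π = [0.1640, 0.1622, 0.1542, 0.1335, 0.1665, 0.2197], E[r] = 1.5674, γ^t·E[r] = 0.832991, running G = 8.530590
t=7: π = [0.1640, 0.1622, 0.1542, 0.1335, 0.1665, 0.2197], E[r] = 1.5674, γ^t·E[r] = 0.749690, running G = 9.280280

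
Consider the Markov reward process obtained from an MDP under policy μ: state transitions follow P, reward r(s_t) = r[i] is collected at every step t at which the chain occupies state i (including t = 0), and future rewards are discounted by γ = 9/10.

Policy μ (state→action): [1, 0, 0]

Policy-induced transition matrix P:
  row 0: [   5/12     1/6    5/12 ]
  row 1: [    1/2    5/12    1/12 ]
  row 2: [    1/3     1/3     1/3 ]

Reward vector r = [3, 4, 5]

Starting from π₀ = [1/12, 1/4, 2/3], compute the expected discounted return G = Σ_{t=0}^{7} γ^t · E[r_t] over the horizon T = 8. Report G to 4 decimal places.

G = 22.7949

t=0: π = [0.0833, 0.2500, 0.6667], E[r] = 4.5833, γ^t·E[r] = 4.583333, running G = 4.583333
t=1: π = [0.3819, 0.3403, 0.2778], E[r] = 3.8958, γ^t·E[r] = 3.506250, running G = 8.089583
t=2: π = [0.4219, 0.2980, 0.2801], E[r] = 3.8582, γ^t·E[r] = 3.125156, running G = 11.214740
t=3: π = [0.4182, 0.2879, 0.2940], E[r] = 3.8758, γ^t·E[r] = 2.825473, running G = 14.040212
t=4: π = [0.4162, 0.2876, 0.2962], E[r] = 3.8801, γ^t·E[r] = 2.545707, running G = 16.585919
t=5: π = [0.4160, 0.2879, 0.2961], E[r] = 3.8802, γ^t·E[r] = 2.291193, running G = 18.877112
t=6: π = [0.4160, 0.2880, 0.2960], E[r] = 3.8800, γ^t·E[r] = 2.062004, running G = 20.939116
t=7: π = [0.4160, 0.2880, 0.2960], E[r] = 3.8800, γ^t·E[r] = 1.855791, running G = 22.794907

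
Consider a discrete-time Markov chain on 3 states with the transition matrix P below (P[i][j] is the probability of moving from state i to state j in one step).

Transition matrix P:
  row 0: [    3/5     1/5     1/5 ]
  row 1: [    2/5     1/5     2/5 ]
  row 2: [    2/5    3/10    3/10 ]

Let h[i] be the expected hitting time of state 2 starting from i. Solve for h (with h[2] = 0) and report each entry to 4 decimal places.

h = [4.1667, 3.3333, 0.0000]

First-step conditioning: h[2] = 0; for i ≠ 2, h[i] = 1 + Σ_k P[i][k]·h[k].
  h[0] = 1 + 3/5·h[0] + 1/5·h[1]
  h[1] = 1 + 2/5·h[0] + 1/5·h[1]
Solving the 2×2 linear system over states ≠ 2 gives exactly h = [25/6, 10/3, 0] (h[2] = 0 is the target).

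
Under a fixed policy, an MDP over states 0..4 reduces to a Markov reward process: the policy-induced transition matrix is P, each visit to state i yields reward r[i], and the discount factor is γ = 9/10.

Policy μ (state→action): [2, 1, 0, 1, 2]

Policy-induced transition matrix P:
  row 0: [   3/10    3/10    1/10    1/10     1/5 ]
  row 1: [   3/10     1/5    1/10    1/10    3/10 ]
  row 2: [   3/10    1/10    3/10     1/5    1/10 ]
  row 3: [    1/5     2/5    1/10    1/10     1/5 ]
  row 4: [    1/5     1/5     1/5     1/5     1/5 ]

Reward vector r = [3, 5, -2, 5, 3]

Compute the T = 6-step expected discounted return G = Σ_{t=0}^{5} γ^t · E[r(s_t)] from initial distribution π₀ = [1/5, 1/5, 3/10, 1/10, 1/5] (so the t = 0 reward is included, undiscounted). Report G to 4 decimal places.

G = 12.9626

t=0: π = [0.2000, 0.2000, 0.3000, 0.1000, 0.2000], E[r] = 2.1000, γ^t·E[r] = 2.100000, running G = 2.100000
t=1: π = [0.2700, 0.2100, 0.1800, 0.1500, 0.1900], E[r] = 2.8200, γ^t·E[r] = 2.538000, running G = 4.638000
t=2: π = [0.2660, 0.2390, 0.1550, 0.1370, 0.2030], E[r] = 2.9770, γ^t·E[r] = 2.411370, running G = 7.049370
t=3: π = [0.2660, 0.2385, 0.1513, 0.1358, 0.2084], E[r] = 2.9921, γ^t·E[r] = 2.181241, running G = 9.230611
t=4: π = [0.2656, 0.2386, 0.1511, 0.1360, 0.2087], E[r] = 2.9937, γ^t·E[r] = 1.964167, running G = 11.194777
t=5: π = [0.2655, 0.2386, 0.1511, 0.1360, 0.2088], E[r] = 2.9938, γ^t·E[r] = 1.767802, running G = 12.962579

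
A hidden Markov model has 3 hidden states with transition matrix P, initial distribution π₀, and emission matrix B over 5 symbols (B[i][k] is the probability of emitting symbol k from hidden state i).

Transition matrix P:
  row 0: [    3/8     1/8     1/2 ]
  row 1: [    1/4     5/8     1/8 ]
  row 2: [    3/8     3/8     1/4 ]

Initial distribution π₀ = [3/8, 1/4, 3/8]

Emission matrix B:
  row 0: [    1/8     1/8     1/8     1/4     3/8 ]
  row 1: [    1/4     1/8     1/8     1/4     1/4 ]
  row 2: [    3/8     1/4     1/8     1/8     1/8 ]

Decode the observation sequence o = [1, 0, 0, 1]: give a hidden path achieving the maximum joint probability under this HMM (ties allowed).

t=0: δ = [4.688e-02, 3.125e-02, 9.375e-02]  (obs o_0=1)
t=1: δ = [4.395e-03, 8.789e-03, 8.789e-03]  ψ = [2, 2, 0]  (obs o_1=0)
t=2: δ = [4.120e-04, 1.373e-03, 8.240e-04]  ψ = [2, 1, 0]  (obs o_2=0)
t=3: δ = [4.292e-05, 1.073e-04, 5.150e-05]  ψ = [1, 1, 0]  (obs o_3=1)
backtrack: best end state = 1; path = [2, 1, 1, 1]

path = [2, 1, 1, 1]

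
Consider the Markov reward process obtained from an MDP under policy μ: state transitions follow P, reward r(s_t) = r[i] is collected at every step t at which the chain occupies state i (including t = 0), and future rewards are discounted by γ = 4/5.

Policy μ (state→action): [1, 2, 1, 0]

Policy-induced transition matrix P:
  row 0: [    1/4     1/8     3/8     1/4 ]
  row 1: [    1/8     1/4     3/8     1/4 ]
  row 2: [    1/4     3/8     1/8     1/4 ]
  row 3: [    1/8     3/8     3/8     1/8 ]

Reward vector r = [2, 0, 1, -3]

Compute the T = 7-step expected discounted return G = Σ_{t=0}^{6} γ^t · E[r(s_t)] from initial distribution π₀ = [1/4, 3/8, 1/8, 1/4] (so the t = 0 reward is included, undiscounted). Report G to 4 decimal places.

t=0: π = [0.2500, 0.3750, 0.1250, 0.2500], E[r] = -0.1250, γ^t·E[r] = -0.125000, running G = -0.125000
t=1: π = [0.1719, 0.2656, 0.3438, 0.2188], E[r] = 0.0313, γ^t·E[r] = 0.025000, running G = -0.100000
t=2: π = [0.1895, 0.2988, 0.2891, 0.2227], E[r] = 0.0000, γ^t·E[r] = 0.000000, running G = -0.100000
t=3: π = [0.1848, 0.2903, 0.3027, 0.2222], E[r] = 0.0059, γ^t·E[r] = 0.003000, running G = -0.097000
t=4: π = [0.1859, 0.2925, 0.2993, 0.2222], E[r] = 0.0045, γ^t·E[r] = 0.001850, running G = -0.095150
t=5: π = [0.1857, 0.2920, 0.3002, 0.2222], E[r] = 0.0048, γ^t·E[r] = 0.001580, running G = -0.093570
t=6: π = [0.1857, 0.2921, 0.3000, 0.2222], E[r] = 0.0047, γ^t·E[r] = 0.001245, running G = -0.092326

G = -0.0923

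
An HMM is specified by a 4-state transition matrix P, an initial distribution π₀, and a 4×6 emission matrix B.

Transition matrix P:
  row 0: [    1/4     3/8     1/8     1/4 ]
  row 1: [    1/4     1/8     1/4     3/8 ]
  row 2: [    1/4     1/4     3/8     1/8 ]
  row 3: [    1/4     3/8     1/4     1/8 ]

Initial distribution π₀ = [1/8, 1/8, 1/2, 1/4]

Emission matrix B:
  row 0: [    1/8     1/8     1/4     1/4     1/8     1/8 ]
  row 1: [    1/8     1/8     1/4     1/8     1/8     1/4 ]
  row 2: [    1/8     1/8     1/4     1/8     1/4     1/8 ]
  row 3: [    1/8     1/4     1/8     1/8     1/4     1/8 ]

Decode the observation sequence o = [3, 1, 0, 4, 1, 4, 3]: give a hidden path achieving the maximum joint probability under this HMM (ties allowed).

path = [2, 2, 2, 2, 2, 2, 0]

t=0: δ = [3.125e-02, 1.562e-02, 6.250e-02, 3.125e-02]  (obs o_0=3)
t=1: δ = [1.953e-03, 1.953e-03, 2.930e-03, 1.953e-03]  ψ = [2, 2, 2, 0]  (obs o_1=1)
t=2: δ = [9.155e-05, 9.155e-05, 1.373e-04, 9.155e-05]  ψ = [2, 0, 2, 1]  (obs o_2=0)
t=3: δ = [4.292e-06, 4.292e-06, 1.287e-05, 8.583e-06]  ψ = [2, 0, 2, 1]  (obs o_3=4)
t=4: δ = [4.023e-07, 4.023e-07, 6.035e-07, 4.023e-07]  ψ = [2, 2, 2, 1]  (obs o_4=1)
t=5: δ = [1.886e-08, 1.886e-08, 5.658e-08, 3.772e-08]  ψ = [2, 0, 2, 1]  (obs o_5=4)
t=6: δ = [3.536e-09, 1.768e-09, 2.652e-09, 8.840e-10]  ψ = [2, 2, 2, 1]  (obs o_6=3)
backtrack: best end state = 0; path = [2, 2, 2, 2, 2, 2, 0]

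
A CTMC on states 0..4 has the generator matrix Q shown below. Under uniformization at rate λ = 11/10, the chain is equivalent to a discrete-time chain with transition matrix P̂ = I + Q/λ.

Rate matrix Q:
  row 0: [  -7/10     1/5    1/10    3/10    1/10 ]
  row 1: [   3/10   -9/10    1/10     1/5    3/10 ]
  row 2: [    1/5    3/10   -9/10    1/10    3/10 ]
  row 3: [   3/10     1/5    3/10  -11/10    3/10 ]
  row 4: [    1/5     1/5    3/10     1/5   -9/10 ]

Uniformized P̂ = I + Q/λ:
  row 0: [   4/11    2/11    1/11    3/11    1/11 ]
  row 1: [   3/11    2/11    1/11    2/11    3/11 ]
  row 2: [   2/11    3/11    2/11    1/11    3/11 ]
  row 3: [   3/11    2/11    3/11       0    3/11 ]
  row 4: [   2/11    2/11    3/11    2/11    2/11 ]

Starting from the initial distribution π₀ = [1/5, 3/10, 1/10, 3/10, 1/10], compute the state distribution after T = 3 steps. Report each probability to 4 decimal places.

π = [0.2624, 0.1975, 0.1736, 0.1597, 0.2068]

t=0: π = [0.2000, 0.3000, 0.1000, 0.3000, 0.1000]
t=1: π = [0.2727, 0.1909, 0.1727, 0.1364, 0.2273]
t=2: π = [0.2612, 0.1975, 0.1727, 0.1661, 0.2025]
t=3: π = [0.2624, 0.1975, 0.1736, 0.1597, 0.2068]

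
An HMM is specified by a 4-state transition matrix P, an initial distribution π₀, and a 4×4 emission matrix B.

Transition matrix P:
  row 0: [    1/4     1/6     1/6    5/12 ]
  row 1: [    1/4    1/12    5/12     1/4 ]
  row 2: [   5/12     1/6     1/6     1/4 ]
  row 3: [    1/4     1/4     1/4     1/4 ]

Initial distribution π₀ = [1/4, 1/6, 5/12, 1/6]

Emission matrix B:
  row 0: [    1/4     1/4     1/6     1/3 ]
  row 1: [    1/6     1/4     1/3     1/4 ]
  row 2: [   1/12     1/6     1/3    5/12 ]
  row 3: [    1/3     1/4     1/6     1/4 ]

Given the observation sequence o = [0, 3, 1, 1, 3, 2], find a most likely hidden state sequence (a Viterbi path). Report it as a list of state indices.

path = [3, 2, 0, 3, 1, 2]

t=0: δ = [6.250e-02, 2.778e-02, 3.472e-02, 5.556e-02]  (obs o_0=0)
t=1: δ = [5.208e-03, 3.472e-03, 5.787e-03, 6.510e-03]  ψ = [0, 3, 3, 0]  (obs o_1=3)
t=2: δ = [6.028e-04, 4.069e-04, 2.713e-04, 5.425e-04]  ψ = [2, 3, 3, 0]  (obs o_2=1)
t=3: δ = [3.768e-05, 3.391e-05, 2.826e-05, 6.279e-05]  ψ = [0, 3, 1, 0]  (obs o_3=1)
t=4: δ = [5.233e-06, 3.925e-06, 6.541e-06, 3.925e-06]  ψ = [3, 3, 3, 0]  (obs o_4=3)
t=5: δ = [4.542e-07, 3.634e-07, 5.451e-07, 3.634e-07]  ψ = [2, 2, 1, 0]  (obs o_5=2)
backtrack: best end state = 2; path = [3, 2, 0, 3, 1, 2]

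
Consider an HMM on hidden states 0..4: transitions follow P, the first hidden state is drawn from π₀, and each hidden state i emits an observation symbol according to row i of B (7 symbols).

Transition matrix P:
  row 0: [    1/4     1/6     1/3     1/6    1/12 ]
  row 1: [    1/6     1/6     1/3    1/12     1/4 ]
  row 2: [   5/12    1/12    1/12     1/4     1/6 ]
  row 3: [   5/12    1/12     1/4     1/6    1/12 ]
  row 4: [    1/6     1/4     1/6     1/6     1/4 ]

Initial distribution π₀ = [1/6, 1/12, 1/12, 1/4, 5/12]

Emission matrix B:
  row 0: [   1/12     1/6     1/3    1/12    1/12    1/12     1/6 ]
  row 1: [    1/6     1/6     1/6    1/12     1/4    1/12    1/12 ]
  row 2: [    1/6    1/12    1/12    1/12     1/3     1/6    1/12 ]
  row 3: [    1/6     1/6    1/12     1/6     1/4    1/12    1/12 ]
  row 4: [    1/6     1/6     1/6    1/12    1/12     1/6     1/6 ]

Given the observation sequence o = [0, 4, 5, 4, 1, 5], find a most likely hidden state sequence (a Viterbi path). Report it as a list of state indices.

t=0: δ = [1.389e-02, 1.389e-02, 1.389e-02, 4.167e-02, 6.944e-02]  (obs o_0=0)
t=1: δ = [1.447e-03, 4.340e-03, 3.858e-03, 2.894e-03, 1.447e-03]  ψ = [3, 4, 4, 4, 4]  (obs o_1=4)
t=2: δ = [1.340e-04, 6.028e-05, 2.411e-04, 8.038e-05, 1.808e-04]  ψ = [2, 1, 1, 2, 1]  (obs o_2=5)
t=3: δ = [8.372e-06, 1.130e-05, 1.488e-05, 1.507e-05, 3.768e-06]  ψ = [2, 4, 0, 2, 4]  (obs o_3=4)
t=4: δ = [1.047e-06, 3.140e-07, 3.140e-07, 6.202e-07, 4.710e-07]  ψ = [3, 1, 1, 2, 1]  (obs o_4=1)
t=5: δ = [2.180e-08, 1.454e-08, 5.814e-08, 1.454e-08, 1.962e-08]  ψ = [0, 0, 0, 0, 4]  (obs o_5=5)
backtrack: best end state = 2; path = [4, 1, 2, 3, 0, 2]

path = [4, 1, 2, 3, 0, 2]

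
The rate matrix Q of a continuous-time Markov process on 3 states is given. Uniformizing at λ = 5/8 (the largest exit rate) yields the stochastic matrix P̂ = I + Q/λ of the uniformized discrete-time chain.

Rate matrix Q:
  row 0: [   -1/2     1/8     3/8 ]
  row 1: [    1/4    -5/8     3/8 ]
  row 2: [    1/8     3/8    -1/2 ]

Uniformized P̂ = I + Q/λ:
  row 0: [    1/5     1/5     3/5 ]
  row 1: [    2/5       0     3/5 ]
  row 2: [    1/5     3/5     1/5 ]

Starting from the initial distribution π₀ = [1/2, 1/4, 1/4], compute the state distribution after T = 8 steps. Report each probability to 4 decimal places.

t=0: π = [0.5000, 0.2500, 0.2500]
t=1: π = [0.2500, 0.2500, 0.5000]
t=2: π = [0.2500, 0.3500, 0.4000]
t=3: π = [0.2700, 0.2900, 0.4400]
t=4: π = [0.2580, 0.3180, 0.4240]
t=5: π = [0.2636, 0.3060, 0.4304]
t=6: π = [0.2612, 0.3110, 0.4278]
t=7: π = [0.2622, 0.3089, 0.4289]
t=8: π = [0.2618, 0.3098, 0.4285]

π = [0.2618, 0.3098, 0.4285]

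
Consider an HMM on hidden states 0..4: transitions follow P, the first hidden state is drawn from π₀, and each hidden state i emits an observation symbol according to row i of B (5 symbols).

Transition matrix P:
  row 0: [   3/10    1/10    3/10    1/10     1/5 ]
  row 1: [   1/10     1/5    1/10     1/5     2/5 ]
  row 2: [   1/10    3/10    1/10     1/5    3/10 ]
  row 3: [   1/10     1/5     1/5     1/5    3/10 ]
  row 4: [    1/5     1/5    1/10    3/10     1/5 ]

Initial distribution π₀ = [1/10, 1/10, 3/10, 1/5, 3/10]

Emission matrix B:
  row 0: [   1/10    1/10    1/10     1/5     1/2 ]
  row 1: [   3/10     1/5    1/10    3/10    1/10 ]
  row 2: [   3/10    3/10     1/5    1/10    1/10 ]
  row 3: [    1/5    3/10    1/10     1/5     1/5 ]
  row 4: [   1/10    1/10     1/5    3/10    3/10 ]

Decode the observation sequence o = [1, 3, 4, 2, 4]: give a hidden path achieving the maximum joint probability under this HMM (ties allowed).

path = [2, 4, 0, 2, 4]

t=0: δ = [1.000e-02, 2.000e-02, 9.000e-02, 6.000e-02, 3.000e-02]  (obs o_0=1)
t=1: δ = [1.800e-03, 8.100e-03, 1.200e-03, 3.600e-03, 8.100e-03]  ψ = [2, 2, 3, 2, 2]  (obs o_1=3)
t=2: δ = [8.100e-04, 1.620e-04, 8.100e-05, 4.860e-04, 9.720e-04]  ψ = [4, 1, 1, 4, 1]  (obs o_2=4)
t=3: δ = [2.430e-05, 1.944e-05, 4.860e-05, 2.916e-05, 3.888e-05]  ψ = [0, 4, 0, 4, 4]  (obs o_3=2)
t=4: δ = [3.888e-06, 1.458e-06, 7.290e-07, 2.333e-06, 4.374e-06]  ψ = [4, 2, 0, 4, 2]  (obs o_4=4)
backtrack: best end state = 4; path = [2, 4, 0, 2, 4]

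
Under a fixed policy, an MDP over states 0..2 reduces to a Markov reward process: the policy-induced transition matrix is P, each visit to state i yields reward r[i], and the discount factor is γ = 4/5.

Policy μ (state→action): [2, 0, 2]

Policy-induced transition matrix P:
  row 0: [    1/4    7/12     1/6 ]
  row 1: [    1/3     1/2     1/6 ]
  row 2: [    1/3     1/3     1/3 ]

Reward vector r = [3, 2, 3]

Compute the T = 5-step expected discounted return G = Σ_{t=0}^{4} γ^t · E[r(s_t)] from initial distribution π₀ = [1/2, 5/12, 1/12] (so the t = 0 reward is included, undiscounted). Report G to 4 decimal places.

t=0: π = [0.5000, 0.4167, 0.0833], E[r] = 2.5833, γ^t·E[r] = 2.583333, running G = 2.583333
t=1: π = [0.2917, 0.5278, 0.1806], E[r] = 2.4722, γ^t·E[r] = 1.977778, running G = 4.561111
t=2: π = [0.3090, 0.4942, 0.1968], E[r] = 2.5058, γ^t·E[r] = 1.603704, running G = 6.164815
t=3: π = [0.3076, 0.4930, 0.1995], E[r] = 2.5070, γ^t·E[r] = 1.283605, running G = 7.448420
t=4: π = [0.3077, 0.4924, 0.1999], E[r] = 2.5076, γ^t·E[r] = 1.027118, running G = 8.475537

G = 8.4755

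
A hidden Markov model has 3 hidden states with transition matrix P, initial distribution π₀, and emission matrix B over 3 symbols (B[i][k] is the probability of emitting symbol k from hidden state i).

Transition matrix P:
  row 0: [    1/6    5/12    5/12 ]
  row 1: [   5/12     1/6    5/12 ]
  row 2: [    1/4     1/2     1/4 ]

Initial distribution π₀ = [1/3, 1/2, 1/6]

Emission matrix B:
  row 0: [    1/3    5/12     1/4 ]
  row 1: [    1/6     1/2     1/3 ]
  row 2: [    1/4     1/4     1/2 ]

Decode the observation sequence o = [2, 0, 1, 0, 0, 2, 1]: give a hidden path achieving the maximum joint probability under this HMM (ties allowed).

t=0: δ = [8.333e-02, 1.667e-01, 8.333e-02]  (obs o_0=2)
t=1: δ = [2.315e-02, 6.944e-03, 1.736e-02]  ψ = [1, 2, 1]  (obs o_1=0)
t=2: δ = [1.808e-03, 4.823e-03, 2.411e-03]  ψ = [2, 0, 0]  (obs o_2=1)
t=3: δ = [6.698e-04, 2.009e-04, 5.023e-04]  ψ = [1, 2, 1]  (obs o_3=0)
t=4: δ = [4.186e-05, 4.651e-05, 6.977e-05]  ψ = [2, 0, 0]  (obs o_4=0)
t=5: δ = [4.845e-06, 1.163e-05, 9.690e-06]  ψ = [1, 2, 1]  (obs o_5=2)
t=6: δ = [2.019e-06, 2.423e-06, 1.211e-06]  ψ = [1, 2, 1]  (obs o_6=1)
backtrack: best end state = 1; path = [1, 0, 1, 0, 1, 2, 1]

path = [1, 0, 1, 0, 1, 2, 1]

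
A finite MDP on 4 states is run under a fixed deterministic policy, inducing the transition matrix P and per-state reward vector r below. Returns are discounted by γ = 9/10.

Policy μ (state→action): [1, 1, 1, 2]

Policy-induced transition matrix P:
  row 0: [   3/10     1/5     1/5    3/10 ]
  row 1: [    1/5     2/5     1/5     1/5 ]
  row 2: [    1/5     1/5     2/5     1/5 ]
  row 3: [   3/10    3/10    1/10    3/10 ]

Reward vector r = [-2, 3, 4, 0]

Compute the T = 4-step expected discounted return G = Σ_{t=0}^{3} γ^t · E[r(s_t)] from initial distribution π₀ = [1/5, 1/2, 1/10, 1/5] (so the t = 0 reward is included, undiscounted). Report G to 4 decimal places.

t=0: π = [0.2000, 0.5000, 0.1000, 0.2000], E[r] = 1.5000, γ^t·E[r] = 1.500000, running G = 1.500000
t=1: π = [0.2400, 0.3200, 0.2000, 0.2400], E[r] = 1.2800, γ^t·E[r] = 1.152000, running G = 2.652000
t=2: π = [0.2480, 0.2880, 0.2160, 0.2480], E[r] = 1.2320, γ^t·E[r] = 0.997920, running G = 3.649920
t=3: π = [0.2496, 0.2824, 0.2184, 0.2496], E[r] = 1.2216, γ^t·E[r] = 0.890546, running G = 4.540466

G = 4.5405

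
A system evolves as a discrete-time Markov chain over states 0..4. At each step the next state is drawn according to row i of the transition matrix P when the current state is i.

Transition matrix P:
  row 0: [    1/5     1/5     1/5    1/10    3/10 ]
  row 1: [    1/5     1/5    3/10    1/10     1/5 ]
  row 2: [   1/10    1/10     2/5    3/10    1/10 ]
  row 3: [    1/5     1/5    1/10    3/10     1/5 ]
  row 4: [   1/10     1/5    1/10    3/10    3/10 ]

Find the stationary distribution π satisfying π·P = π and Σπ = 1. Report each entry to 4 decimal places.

π = [0.1568, 0.1784, 0.2162, 0.2330, 0.2156]

Balance equations π_j = Σ_i π_i·P[i][j]:
  π_0 = 1/5·π_0 + 1/5·π_1 + 1/10·π_2 + 1/5·π_3 + 1/10·π_4
  π_1 = 1/5·π_0 + 1/5·π_1 + 1/10·π_2 + 1/5·π_3 + 1/5·π_4
  π_2 = 1/5·π_0 + 3/10·π_1 + 2/5·π_2 + 1/10·π_3 + 1/10·π_4
  π_3 = 1/10·π_0 + 1/10·π_1 + 3/10·π_2 + 3/10·π_3 + 3/10·π_4
  normalize: π_0 + π_1 + π_2 + π_3 + π_4 = 1
Solving the linear system gives exactly π = [130/829, 1183/6632, 717/3316, 1545/6632, 715/3316].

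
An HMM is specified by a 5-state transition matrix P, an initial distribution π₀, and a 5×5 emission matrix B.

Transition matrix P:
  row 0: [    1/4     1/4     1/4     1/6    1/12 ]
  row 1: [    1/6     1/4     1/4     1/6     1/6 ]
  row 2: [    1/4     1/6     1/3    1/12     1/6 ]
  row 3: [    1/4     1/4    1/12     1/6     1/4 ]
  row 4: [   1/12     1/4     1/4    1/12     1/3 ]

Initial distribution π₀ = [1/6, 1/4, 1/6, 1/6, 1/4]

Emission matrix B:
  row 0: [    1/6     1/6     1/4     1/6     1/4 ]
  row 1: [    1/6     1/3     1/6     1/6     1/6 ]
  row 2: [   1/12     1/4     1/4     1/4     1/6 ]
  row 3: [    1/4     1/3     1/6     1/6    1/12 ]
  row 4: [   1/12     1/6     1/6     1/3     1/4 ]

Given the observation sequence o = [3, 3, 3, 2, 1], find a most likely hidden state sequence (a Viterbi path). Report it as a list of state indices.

t=0: δ = [2.778e-02, 4.167e-02, 4.167e-02, 2.778e-02, 8.333e-02]  (obs o_0=3)
t=1: δ = [1.736e-03, 3.472e-03, 5.208e-03, 1.157e-03, 9.259e-03]  ψ = [2, 4, 4, 1, 4]  (obs o_1=3)
t=2: δ = [2.170e-04, 3.858e-04, 5.787e-04, 1.286e-04, 1.029e-03]  ψ = [2, 4, 4, 4, 4]  (obs o_2=3)
t=3: δ = [3.617e-05, 4.287e-05, 6.430e-05, 1.429e-05, 5.716e-05]  ψ = [2, 4, 4, 4, 4]  (obs o_3=2)
t=4: δ = [2.679e-06, 4.763e-06, 5.358e-06, 2.381e-06, 3.175e-06]  ψ = [2, 4, 2, 1, 4]  (obs o_4=1)
backtrack: best end state = 2; path = [4, 4, 4, 2, 2]

path = [4, 4, 4, 2, 2]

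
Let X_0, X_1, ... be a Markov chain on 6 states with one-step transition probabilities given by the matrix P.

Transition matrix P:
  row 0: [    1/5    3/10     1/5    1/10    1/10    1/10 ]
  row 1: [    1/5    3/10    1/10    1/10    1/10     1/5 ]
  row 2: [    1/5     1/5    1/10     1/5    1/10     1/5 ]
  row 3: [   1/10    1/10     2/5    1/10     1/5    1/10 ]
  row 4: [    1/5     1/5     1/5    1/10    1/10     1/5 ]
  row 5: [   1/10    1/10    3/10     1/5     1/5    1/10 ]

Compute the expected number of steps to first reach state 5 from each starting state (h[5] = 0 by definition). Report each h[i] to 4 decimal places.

h = [6.4946, 5.8992, 5.9539, 6.4465, 5.9046, 0.0000]

First-step conditioning: h[5] = 0; for i ≠ 5, h[i] = 1 + Σ_k P[i][k]·h[k].
  h[0] = 1 + 1/5·h[0] + 3/10·h[1] + 1/5·h[2] + 1/10·h[3] + 1/10·h[4]
  h[1] = 1 + 1/5·h[0] + 3/10·h[1] + 1/10·h[2] + 1/10·h[3] + 1/10·h[4]
  h[2] = 1 + 1/5·h[0] + 1/5·h[1] + 1/10·h[2] + 1/5·h[3] + 1/10·h[4]
  h[3] = 1 + 1/10·h[0] + 1/10·h[1] + 2/5·h[2] + 1/10·h[3] + 1/5·h[4]
  h[4] = 1 + 1/5·h[0] + 1/5·h[1] + 1/5·h[2] + 1/10·h[3] + 1/10·h[4]
Solving the 5×5 linear system over states ≠ 5 gives exactly h = [106790/16443, 97000/16443, 97900/16443, 106000/16443, 13870/2349, 0] (h[5] = 0 is the target).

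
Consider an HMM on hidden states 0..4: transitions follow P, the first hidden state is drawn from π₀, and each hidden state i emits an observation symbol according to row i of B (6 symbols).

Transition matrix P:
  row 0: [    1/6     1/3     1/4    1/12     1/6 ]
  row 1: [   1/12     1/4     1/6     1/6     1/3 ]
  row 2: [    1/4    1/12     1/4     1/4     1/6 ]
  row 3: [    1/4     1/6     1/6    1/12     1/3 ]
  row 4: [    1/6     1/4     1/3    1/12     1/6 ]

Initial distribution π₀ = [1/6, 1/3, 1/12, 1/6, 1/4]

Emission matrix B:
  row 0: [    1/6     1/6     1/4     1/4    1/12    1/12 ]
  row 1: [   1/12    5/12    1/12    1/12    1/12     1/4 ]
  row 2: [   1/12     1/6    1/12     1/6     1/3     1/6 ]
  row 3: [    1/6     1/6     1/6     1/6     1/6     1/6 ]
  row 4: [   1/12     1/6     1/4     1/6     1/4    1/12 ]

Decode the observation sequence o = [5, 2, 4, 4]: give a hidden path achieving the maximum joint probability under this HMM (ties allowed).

t=0: δ = [1.389e-02, 8.333e-02, 1.389e-02, 2.778e-02, 2.083e-02]  (obs o_0=5)
t=1: δ = [1.736e-03, 1.736e-03, 1.157e-03, 2.315e-03, 6.944e-03]  ψ = [1, 1, 1, 1, 1]  (obs o_1=2)
t=2: δ = [9.645e-05, 1.447e-04, 7.716e-04, 9.645e-05, 2.894e-04]  ψ = [4, 4, 4, 4, 4]  (obs o_2=4)
t=3: δ = [1.608e-05, 6.028e-06, 6.430e-05, 3.215e-05, 3.215e-05]  ψ = [2, 4, 2, 2, 2]  (obs o_3=4)
backtrack: best end state = 2; path = [1, 4, 2, 2]

path = [1, 4, 2, 2]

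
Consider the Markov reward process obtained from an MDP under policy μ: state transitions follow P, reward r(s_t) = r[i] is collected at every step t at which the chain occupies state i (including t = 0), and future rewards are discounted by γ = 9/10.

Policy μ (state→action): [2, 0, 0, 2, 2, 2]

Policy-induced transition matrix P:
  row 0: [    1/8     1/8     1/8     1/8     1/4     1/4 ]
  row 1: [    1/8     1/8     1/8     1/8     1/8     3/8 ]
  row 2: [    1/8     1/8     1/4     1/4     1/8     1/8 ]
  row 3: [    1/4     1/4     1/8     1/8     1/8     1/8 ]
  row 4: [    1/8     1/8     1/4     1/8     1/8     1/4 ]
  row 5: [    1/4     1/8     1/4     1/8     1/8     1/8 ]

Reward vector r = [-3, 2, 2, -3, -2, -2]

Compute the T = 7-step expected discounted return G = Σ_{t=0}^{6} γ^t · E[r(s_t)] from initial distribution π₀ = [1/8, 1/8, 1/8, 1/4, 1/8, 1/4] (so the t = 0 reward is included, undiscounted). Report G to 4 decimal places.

G = -5.4721

t=0: π = [0.1250, 0.1250, 0.1250, 0.2500, 0.1250, 0.2500], E[r] = -1.3750, γ^t·E[r] = -1.375000, running G = -1.375000
t=1: π = [0.1875, 0.1563, 0.1875, 0.1406, 0.1406, 0.1875], E[r] = -0.9531, γ^t·E[r] = -0.857813, running G = -2.232813
t=2: π = [0.1660, 0.1426, 0.1895, 0.1484, 0.1484, 0.2051], E[r] = -0.9863, γ^t·E[r] = -0.798926, running G = -3.031738
t=3: π = [0.1692, 0.1436, 0.1929, 0.1487, 0.1458, 0.2000], E[r] = -0.9722, γ^t·E[r] = -0.708710, running G = -3.740449
t=4: π = [0.1686, 0.1436, 0.1923, 0.1491, 0.1461, 0.2003], E[r] = -0.9741, γ^t·E[r] = -0.639081, running G = -4.379530
t=5: π = [0.1687, 0.1436, 0.1923, 0.1490, 0.1461, 0.2002], E[r] = -0.9738, γ^t·E[r] = -0.575015, running G = -4.954545
t=6: π = [0.1687, 0.1436, 0.1923, 0.1490, 0.1461, 0.2003], E[r] = -0.9739, γ^t·E[r] = -0.517547, running G = -5.472092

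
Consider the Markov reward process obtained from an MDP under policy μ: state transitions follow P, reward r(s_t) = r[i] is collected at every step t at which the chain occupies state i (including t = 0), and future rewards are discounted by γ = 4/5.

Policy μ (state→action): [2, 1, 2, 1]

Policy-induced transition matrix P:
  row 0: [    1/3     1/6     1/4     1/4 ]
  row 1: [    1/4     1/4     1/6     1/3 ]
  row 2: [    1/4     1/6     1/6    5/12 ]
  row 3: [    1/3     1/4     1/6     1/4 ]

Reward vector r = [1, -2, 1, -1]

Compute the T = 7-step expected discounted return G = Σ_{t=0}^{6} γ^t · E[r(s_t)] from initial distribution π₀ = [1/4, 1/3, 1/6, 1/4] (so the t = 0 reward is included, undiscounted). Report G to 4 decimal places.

G = -1.1933

t=0: π = [0.2500, 0.3333, 0.1667, 0.2500], E[r] = -0.5000, γ^t·E[r] = -0.500000, running G = -0.500000
t=1: π = [0.2917, 0.2153, 0.1875, 0.3056], E[r] = -0.2569, γ^t·E[r] = -0.205556, running G = -0.705556
t=2: π = [0.2998, 0.2101, 0.1910, 0.2992], E[r] = -0.2286, γ^t·E[r] = -0.146296, running G = -0.851852
t=3: π = [0.2999, 0.2091, 0.1916, 0.2993], E[r] = -0.2260, γ^t·E[r] = -0.115704, running G = -0.967556
t=4: π = [0.2999, 0.2090, 0.1917, 0.2994], E[r] = -0.2258, γ^t·E[r] = -0.092505, running G = -1.060061
t=5: π = [0.2999, 0.2090, 0.1917, 0.2994], E[r] = -0.2258, γ^t·E[r] = -0.073999, running G = -1.134060
t=6: π = [0.2999, 0.2090, 0.1917, 0.2994], E[r] = -0.2258, γ^t·E[r] = -0.059199, running G = -1.193259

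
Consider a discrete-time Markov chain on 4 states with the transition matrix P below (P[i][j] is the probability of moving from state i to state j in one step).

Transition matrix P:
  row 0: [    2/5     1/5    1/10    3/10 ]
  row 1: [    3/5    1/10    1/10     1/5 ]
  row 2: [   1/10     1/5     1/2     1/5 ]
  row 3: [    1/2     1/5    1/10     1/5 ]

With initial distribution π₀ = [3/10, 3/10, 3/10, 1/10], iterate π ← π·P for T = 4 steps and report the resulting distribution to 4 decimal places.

t=0: π = [0.3000, 0.3000, 0.3000, 0.1000]
t=1: π = [0.3800, 0.1700, 0.2200, 0.2300]
t=2: π = [0.3910, 0.1830, 0.1880, 0.2380]
t=3: π = [0.4040, 0.1817, 0.1752, 0.2391]
t=4: π = [0.4077, 0.1818, 0.1701, 0.2404]

π = [0.4077, 0.1818, 0.1701, 0.2404]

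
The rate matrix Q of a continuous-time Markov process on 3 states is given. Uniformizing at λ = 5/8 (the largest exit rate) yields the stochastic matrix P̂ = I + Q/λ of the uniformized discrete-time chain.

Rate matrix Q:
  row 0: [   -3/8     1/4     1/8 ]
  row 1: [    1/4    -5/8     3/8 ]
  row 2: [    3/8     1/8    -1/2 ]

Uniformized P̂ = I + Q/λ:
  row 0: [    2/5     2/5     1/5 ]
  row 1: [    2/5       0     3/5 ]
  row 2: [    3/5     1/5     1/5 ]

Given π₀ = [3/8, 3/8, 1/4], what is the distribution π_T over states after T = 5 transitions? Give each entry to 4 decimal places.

t=0: π = [0.3750, 0.3750, 0.2500]
t=1: π = [0.4500, 0.2000, 0.3500]
t=2: π = [0.4700, 0.2500, 0.2800]
t=3: π = [0.4560, 0.2440, 0.3000]
t=4: π = [0.4600, 0.2424, 0.2976]
t=5: π = [0.4595, 0.2435, 0.2970]

π = [0.4595, 0.2435, 0.2970]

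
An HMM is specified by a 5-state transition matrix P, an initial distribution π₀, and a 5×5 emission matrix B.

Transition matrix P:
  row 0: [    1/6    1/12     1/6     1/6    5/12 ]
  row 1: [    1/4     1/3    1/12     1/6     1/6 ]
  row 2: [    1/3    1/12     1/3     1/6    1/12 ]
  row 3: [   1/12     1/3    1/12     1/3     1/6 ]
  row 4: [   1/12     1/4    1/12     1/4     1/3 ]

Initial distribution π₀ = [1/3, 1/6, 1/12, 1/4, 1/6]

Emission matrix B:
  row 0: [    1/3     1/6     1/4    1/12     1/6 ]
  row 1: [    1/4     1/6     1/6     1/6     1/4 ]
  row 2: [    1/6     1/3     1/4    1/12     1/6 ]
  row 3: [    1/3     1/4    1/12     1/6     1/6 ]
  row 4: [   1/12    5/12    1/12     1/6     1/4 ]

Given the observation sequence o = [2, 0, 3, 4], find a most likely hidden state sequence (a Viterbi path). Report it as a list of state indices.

t=0: δ = [8.333e-02, 2.778e-02, 2.083e-02, 2.083e-02, 1.389e-02]  (obs o_0=2)
t=1: δ = [4.630e-03, 2.315e-03, 2.315e-03, 4.630e-03, 2.894e-03]  ψ = [0, 1, 0, 0, 0]  (obs o_1=0)
t=2: δ = [6.430e-05, 2.572e-04, 6.430e-05, 2.572e-04, 3.215e-04]  ψ = [0, 3, 0, 3, 0]  (obs o_2=3)
t=3: δ = [1.072e-05, 2.143e-05, 4.465e-06, 1.429e-05, 2.679e-05]  ψ = [1, 1, 4, 3, 4]  (obs o_3=4)
backtrack: best end state = 4; path = [0, 0, 4, 4]

path = [0, 0, 4, 4]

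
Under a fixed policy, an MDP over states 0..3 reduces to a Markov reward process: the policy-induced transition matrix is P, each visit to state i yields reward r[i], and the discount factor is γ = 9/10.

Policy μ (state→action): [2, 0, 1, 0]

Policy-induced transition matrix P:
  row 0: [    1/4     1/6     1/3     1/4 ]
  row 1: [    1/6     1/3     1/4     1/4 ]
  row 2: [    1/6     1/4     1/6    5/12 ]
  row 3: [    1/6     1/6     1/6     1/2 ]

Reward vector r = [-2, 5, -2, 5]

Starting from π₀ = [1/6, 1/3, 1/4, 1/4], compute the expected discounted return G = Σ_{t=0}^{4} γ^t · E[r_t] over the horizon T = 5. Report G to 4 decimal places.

G = 8.9070

t=0: π = [0.1667, 0.3333, 0.2500, 0.2500], E[r] = 2.0833, γ^t·E[r] = 2.083333, running G = 2.083333
t=1: π = [0.1806, 0.2431, 0.2222, 0.3542], E[r] = 2.1806, γ^t·E[r] = 1.962500, running G = 4.045833
t=2: π = [0.1817, 0.2257, 0.2170, 0.3756], E[r] = 2.2089, γ^t·E[r] = 1.789219, running G = 5.835052
t=3: π = [0.1818, 0.2224, 0.2158, 0.3801], E[r] = 2.2170, γ^t·E[r] = 1.616203, running G = 7.451255
t=4: π = [0.1818, 0.2217, 0.2155, 0.3810], E[r] = 2.2188, γ^t·E[r] = 1.455746, running G = 8.907001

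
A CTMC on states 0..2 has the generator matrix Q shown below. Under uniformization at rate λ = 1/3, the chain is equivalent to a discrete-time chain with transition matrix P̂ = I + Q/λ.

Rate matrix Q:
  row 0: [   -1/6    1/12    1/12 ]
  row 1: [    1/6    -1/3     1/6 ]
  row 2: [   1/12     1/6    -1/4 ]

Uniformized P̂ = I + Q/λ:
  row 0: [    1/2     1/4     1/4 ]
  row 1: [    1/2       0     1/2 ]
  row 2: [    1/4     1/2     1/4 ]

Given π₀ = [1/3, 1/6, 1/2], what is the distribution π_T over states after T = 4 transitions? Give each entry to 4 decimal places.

t=0: π = [0.3333, 0.1667, 0.5000]
t=1: π = [0.3750, 0.3333, 0.2917]
t=2: π = [0.4271, 0.2396, 0.3333]
t=3: π = [0.4167, 0.2734, 0.3099]
t=4: π = [0.4225, 0.2591, 0.3184]

π = [0.4225, 0.2591, 0.3184]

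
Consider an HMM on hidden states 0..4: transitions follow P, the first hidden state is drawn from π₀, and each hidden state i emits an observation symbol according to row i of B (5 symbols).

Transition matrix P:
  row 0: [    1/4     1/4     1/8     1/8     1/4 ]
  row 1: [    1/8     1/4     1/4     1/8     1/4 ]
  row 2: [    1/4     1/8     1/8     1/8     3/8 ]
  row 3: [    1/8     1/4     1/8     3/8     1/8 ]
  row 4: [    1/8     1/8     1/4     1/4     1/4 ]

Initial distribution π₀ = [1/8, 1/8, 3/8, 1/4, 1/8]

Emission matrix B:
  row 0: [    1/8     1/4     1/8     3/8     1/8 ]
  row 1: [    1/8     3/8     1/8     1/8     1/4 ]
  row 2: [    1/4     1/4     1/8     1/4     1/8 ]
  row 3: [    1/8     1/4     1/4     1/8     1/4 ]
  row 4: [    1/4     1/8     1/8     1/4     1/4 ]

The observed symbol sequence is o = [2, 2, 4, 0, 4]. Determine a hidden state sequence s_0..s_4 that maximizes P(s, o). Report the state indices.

path = [3, 3, 3, 3, 3]

t=0: δ = [1.562e-02, 1.562e-02, 4.688e-02, 6.250e-02, 1.562e-02]  (obs o_0=2)
t=1: δ = [1.465e-03, 1.953e-03, 9.766e-04, 5.859e-03, 2.197e-03]  ψ = [2, 3, 3, 3, 2]  (obs o_1=2)
t=2: δ = [9.155e-05, 3.662e-04, 9.155e-05, 5.493e-04, 1.831e-04]  ψ = [3, 3, 3, 3, 3]  (obs o_2=4)
t=3: δ = [8.583e-06, 1.717e-05, 2.289e-05, 2.575e-05, 2.289e-05]  ψ = [3, 3, 1, 3, 1]  (obs o_3=0)
t=4: δ = [7.153e-07, 1.609e-06, 7.153e-07, 2.414e-06, 2.146e-06]  ψ = [2, 3, 4, 3, 2]  (obs o_4=4)
backtrack: best end state = 3; path = [3, 3, 3, 3, 3]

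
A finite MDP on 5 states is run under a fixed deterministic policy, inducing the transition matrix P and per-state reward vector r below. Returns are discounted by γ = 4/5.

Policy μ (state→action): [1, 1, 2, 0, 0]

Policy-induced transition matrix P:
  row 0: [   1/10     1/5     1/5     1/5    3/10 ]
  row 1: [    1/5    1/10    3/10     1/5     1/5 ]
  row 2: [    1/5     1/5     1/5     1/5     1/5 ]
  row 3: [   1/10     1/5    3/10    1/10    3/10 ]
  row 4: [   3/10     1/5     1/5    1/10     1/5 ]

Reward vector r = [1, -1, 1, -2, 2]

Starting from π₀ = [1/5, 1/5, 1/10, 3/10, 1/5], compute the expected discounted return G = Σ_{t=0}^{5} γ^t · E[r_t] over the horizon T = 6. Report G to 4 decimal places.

t=0: π = [0.2000, 0.2000, 0.1000, 0.3000, 0.2000], E[r] = -0.1000, γ^t·E[r] = -0.100000, running G = -0.100000
t=1: π = [0.1700, 0.1800, 0.2500, 0.1500, 0.2500], E[r] = 0.4400, γ^t·E[r] = 0.352000, running G = 0.252000
t=2: π = [0.1930, 0.1820, 0.2330, 0.1600, 0.2320], E[r] = 0.3880, γ^t·E[r] = 0.248320, running G = 0.500320
t=3: π = [0.1879, 0.1818, 0.2342, 0.1608, 0.2353], E[r] = 0.3893, γ^t·E[r] = 0.199322, running G = 0.699642
t=4: π = [0.1887, 0.1818, 0.2343, 0.1604, 0.2349], E[r] = 0.3901, γ^t·E[r] = 0.159769, running G = 0.859410
t=5: π = [0.1886, 0.1818, 0.2342, 0.1605, 0.2349], E[r] = 0.3898, γ^t·E[r] = 0.127745, running G = 0.987155

G = 0.9872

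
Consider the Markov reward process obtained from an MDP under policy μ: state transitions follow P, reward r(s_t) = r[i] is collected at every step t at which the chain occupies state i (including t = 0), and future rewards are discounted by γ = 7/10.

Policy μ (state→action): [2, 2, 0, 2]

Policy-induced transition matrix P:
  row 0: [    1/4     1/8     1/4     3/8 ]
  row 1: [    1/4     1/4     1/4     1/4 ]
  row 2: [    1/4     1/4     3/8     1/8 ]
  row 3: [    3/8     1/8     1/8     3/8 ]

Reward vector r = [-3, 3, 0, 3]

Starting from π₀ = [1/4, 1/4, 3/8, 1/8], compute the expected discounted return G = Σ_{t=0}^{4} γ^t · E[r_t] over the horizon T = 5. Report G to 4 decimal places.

G = 1.3592

t=0: π = [0.2500, 0.2500, 0.3750, 0.1250], E[r] = 0.3750, γ^t·E[r] = 0.375000, running G = 0.375000
t=1: π = [0.2656, 0.2031, 0.2813, 0.2500], E[r] = 0.5625, γ^t·E[r] = 0.393750, running G = 0.768750
t=2: π = [0.2813, 0.1855, 0.2539, 0.2793], E[r] = 0.5508, γ^t·E[r] = 0.269883, running G = 1.038633
t=3: π = [0.2849, 0.1799, 0.2468, 0.2883], E[r] = 0.5500, γ^t·E[r] = 0.188667, running G = 1.227300
t=4: π = [0.2860, 0.1783, 0.2448, 0.2908], E[r] = 0.5493, γ^t·E[r] = 0.131891, running G = 1.359190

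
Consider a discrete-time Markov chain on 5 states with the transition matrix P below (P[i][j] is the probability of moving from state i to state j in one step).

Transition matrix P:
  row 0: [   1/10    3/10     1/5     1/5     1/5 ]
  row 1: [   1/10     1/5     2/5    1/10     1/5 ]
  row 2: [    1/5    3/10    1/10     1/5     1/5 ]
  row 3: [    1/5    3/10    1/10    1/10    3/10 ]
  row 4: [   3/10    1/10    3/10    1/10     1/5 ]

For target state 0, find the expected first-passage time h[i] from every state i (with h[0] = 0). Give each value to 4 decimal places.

h = [0.0000, 5.5137, 5.0497, 4.9959, 4.4573]

First-step conditioning: h[0] = 0; for i ≠ 0, h[i] = 1 + Σ_k P[i][k]·h[k].
  h[1] = 1 + 1/5·h[1] + 2/5·h[2] + 1/10·h[3] + 1/5·h[4]
  h[2] = 1 + 3/10·h[1] + 1/10·h[2] + 1/5·h[3] + 1/5·h[4]
  h[3] = 1 + 3/10·h[1] + 1/10·h[2] + 1/10·h[3] + 3/10·h[4]
  h[4] = 1 + 1/10·h[1] + 3/10·h[2] + 1/10·h[3] + 1/5·h[4]
Solving the 4×4 linear system over states ≠ 0 gives exactly h = [0, 6655/1207, 6095/1207, 6030/1207, 5380/1207] (h[0] = 0 is the target).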